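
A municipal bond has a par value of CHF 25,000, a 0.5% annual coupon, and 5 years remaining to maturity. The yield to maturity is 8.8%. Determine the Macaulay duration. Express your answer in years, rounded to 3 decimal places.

4.937 years

Periodic yield y = 0.088. Discount each cash flow and weight by its year:
  t   CF        PV=CF/(1+0.088)^t    t·PV
  1       125.00       114.8897       114.8897
  2       125.00       105.5972       211.1943
  3       125.00        97.0562       291.1686
  4       125.00        89.2061       356.8243
  5    25,125.00    16,480.1664    82,400.8322
  Σ                 16,886.9156    83,374.9092
Price P = Σ PV = 16,886.9156.
Macaulay duration = Σ(t·PV) / P = 83,374.9092 / 16,886.9156 = 4.93725 years.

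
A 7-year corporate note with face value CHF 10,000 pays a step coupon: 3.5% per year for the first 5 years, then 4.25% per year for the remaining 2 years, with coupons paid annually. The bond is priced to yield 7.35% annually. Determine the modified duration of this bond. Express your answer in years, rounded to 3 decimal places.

5.807 years

Periodic yield y = 0.0735. First find Macaulay duration:
  t   CF        PV=CF/(1+0.0735)^t    t·PV
  1       350.00       326.0363       326.0363
  2       350.00       303.7134       607.4268
  3       350.00       282.9189       848.7566
  4       350.00       263.5481     1,054.1923
  5       350.00       245.5036     1,227.5178
  6       425.00       277.7005     1,666.2029
  7    10,425.00     6,345.4397    44,418.0780
  Σ                  8,044.8604    50,148.2107
P = 8,044.8604; Macaulay duration = 50,148.2107 / 8,044.8604 = 6.23357 years.
Modified duration = D_Mac / (1 + y) = 6.23357 / 1.0735 = 5.80677 years.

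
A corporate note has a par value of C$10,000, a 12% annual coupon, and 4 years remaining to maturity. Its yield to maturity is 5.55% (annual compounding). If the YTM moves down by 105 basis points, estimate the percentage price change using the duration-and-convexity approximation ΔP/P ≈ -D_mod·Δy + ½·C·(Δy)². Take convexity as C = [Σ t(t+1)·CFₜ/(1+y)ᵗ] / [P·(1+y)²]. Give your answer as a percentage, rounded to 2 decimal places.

With y = 0.0555:
  t   CF        PV=CF/(1+0.0555)^t    t·PV        t(t+1)·PV
  1     1,200.00     1,136.9019     1,136.9019       2,273.8039
  2     1,200.00     1,077.1217     2,154.2434       6,462.7301
  3     1,200.00     1,020.4848     3,061.4543      12,245.8174
  4    11,200.00     9,023.7088    36,094.8352     180,474.1761
  Σ                 12,258.2172    42,447.4349     201,456.5275
P = 12,258.2172; D_Mac = 3.46277 yrs; D_mod = 3.28070 yrs; C = 14.75155.
Duration effect: -3.28070 × (-0.0105) = +0.034447
Convexity effect: 0.5 × 14.75155 × (-0.0105)² = +0.0008132
ΔP/P ≈ +0.034447 + 0.0008132 = +0.035260 = +3.5260%.

+3.53%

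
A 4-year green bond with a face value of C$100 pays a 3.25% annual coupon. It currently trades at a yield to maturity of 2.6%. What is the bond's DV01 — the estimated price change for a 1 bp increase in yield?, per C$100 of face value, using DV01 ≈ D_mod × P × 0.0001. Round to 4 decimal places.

C$0.0381

Periodic yield y = 0.026.
  t   CF        PV=CF/(1+0.026)^t    t·PV
  1         3.25         3.1676         3.1676
  2         3.25         3.0874         6.1747
  3         3.25         3.0091         9.0274
  4       103.25        93.1753       372.7010
  Σ                    102.4394       391.0708
P = 102.4394; D_Mac = 3.81758 yrs; D_mod = 3.72084 yrs.
DV01 ≈ 3.72084 × 102.4394 × 0.0001 = 0.038116.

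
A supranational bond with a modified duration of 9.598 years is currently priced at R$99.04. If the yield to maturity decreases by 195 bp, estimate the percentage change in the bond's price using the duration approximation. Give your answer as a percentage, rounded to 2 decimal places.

Duration approximation: ΔP/P ≈ -D_mod · Δy = -9.598 × (-0.0195) = +0.187161.
As a percentage: +18.7161%.

+18.72%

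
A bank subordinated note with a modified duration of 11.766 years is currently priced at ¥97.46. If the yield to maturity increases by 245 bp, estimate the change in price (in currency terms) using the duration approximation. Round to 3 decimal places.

Duration approximation: ΔP/P ≈ -D_mod · Δy = -11.766 × (+0.0245) = -0.288267.
ΔP ≈ 97.46 × (-0.288267) = -28.09450182.

-¥28.095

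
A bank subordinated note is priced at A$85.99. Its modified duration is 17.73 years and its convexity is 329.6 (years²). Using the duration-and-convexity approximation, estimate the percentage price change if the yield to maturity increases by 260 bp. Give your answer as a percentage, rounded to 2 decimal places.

-34.96%

Duration effect: -D_mod·Δy = -17.73 × (+0.026) = -0.460980
Convexity effect: ½·C·(Δy)² = 0.5 × 329.6 × (0.026)² = +0.1114048
ΔP/P ≈ -0.460980 + 0.1114048 = -0.3495752
= -34.95752%.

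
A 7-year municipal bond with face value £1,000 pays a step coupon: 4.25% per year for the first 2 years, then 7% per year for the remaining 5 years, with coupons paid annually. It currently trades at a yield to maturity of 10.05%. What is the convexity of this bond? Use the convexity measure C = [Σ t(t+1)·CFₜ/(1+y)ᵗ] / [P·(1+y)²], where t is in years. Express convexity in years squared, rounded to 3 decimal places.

With y = 0.1005:
  t   CF        PV=CF/(1+0.1005)^t    t·PV        t(t+1)·PV
  1        42.50        38.6188        38.6188          77.2376
  2        42.50        35.0921        70.1841         210.5523
  3        70.00        52.5204       157.5612         630.2446
  4        70.00        47.7241       190.8964         954.4822
  5        70.00        43.3658       216.8292       1,300.9753
  6        70.00        39.4056       236.4335       1,655.0345
  7     1,070.00       547.3353     3,831.3470      30,650.7762
  Σ                    804.0621     4,741.8703      35,479.3028
P = 804.0621.
Convexity = Σ t(t+1)·PV / [P·(1+y)²] = 35,479.3028 / (804.0621 × 1.211100) = 36.43388.

36.434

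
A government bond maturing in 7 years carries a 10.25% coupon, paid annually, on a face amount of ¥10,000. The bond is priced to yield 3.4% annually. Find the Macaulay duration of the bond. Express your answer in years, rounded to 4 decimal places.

Periodic yield y = 0.034. Discount each cash flow and weight by its year:
  t   CF        PV=CF/(1+0.034)^t    t·PV
  1     1,025.00       991.2959       991.2959
  2     1,025.00       958.7001     1,917.4003
  3     1,025.00       927.1761     2,781.5284
  4     1,025.00       896.6887     3,586.7549
  5     1,025.00       867.2038     4,336.0190
  6     1,025.00       838.6884     5,032.1304
  7    11,025.00     8,724.3851    61,070.6956
  Σ                 14,204.1382    79,715.8245
Price P = Σ PV = 14,204.1382.
Macaulay duration = Σ(t·PV) / P = 79,715.8245 / 14,204.1382 = 5.61215 years.

5.6122 years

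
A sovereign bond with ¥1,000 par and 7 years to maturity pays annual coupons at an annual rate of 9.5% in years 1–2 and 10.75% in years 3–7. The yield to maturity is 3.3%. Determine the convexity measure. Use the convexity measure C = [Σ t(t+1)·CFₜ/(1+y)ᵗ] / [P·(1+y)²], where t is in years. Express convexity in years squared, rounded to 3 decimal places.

With y = 0.033:
  t   CF        PV=CF/(1+0.033)^t    t·PV        t(t+1)·PV
  1        95.00        91.9652        91.9652         183.9303
  2        95.00        89.0273       178.0545         534.1635
  3       107.50        97.5231       292.5693       1,170.2772
  4       107.50        94.4076       377.6306       1,888.1530
  5       107.50        91.3917       456.9586       2,741.7516
  6       107.50        88.4721       530.8328       3,715.8299
  7     1,107.50       882.3512     6,176.4585      49,411.6676
  Σ                  1,435.1382     8,104.4694      59,645.7731
P = 1,435.1382.
Convexity = Σ t(t+1)·PV / [P·(1+y)²] = 59,645.7731 / (1,435.1382 × 1.067089) = 38.94801.

38.948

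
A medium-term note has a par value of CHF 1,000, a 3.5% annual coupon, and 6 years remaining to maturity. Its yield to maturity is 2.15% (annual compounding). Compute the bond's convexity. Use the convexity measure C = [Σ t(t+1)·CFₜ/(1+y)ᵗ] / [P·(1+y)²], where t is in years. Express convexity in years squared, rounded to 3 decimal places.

36.108

With y = 0.0215:
  t   CF        PV=CF/(1+0.0215)^t    t·PV        t(t+1)·PV
  1        35.00        34.2633        34.2633          68.5267
  2        35.00        33.5422        67.0844         201.2531
  3        35.00        32.8362        98.5086         394.0344
  4        35.00        32.1451       128.5803         642.9017
  5        35.00        31.4685       157.3426         944.0553
  6     1,035.00       910.9827     5,465.8961      38,261.2729
  Σ                  1,075.2380     5,951.6753      40,512.0441
P = 1,075.2380.
Convexity = Σ t(t+1)·PV / [P·(1+y)²] = 40,512.0441 / (1,075.2380 × 1.043462) = 36.10795.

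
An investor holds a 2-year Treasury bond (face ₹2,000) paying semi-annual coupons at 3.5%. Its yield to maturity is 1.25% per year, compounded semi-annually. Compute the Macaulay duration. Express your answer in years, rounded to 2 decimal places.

Periodic yield y = 0.00625. Discount each cash flow and weight by its period:
  t   CF        PV=CF/(1+0.00625)^t    t·PV
  1        35.00        34.7826        34.7826
  2        35.00        34.5666        69.1331
  3        35.00        34.3519       103.0556
  4     2,035.00     1,984.9101     7,939.6404
  Σ                  2,088.6111     8,146.6117
Price P = Σ PV = 2,088.6111.
Macaulay duration = Σ(t·PV) / P = 8,146.6117 / 2,088.6111 = 3.90049 half-year periods.
In years: 3.90049 / 2 = 1.95025 years.

1.95 years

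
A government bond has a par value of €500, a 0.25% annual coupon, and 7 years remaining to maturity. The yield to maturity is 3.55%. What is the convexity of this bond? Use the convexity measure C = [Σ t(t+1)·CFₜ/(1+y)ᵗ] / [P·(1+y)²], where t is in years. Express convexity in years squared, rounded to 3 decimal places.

51.634

With y = 0.0355:
  t   CF        PV=CF/(1+0.0355)^t    t·PV        t(t+1)·PV
  1         1.25         1.2071         1.2071           2.4143
  2         1.25         1.1658         2.3315           6.9946
  3         1.25         1.1258         3.3774          13.5096
  4         1.25         1.0872         4.3488          21.7440
  5         1.25         1.0499         5.2496          31.4978
  6         1.25         1.0139         6.0836          42.5852
  7       501.25       392.6482     2,748.5377      21,988.3018
  Σ                    399.2980     2,771.1358      22,107.0473
P = 399.2980.
Convexity = Σ t(t+1)·PV / [P·(1+y)²] = 22,107.0473 / (399.2980 × 1.072260) = 51.63372.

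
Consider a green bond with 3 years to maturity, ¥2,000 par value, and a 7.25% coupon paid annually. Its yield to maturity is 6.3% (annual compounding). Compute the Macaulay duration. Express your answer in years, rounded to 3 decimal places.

Periodic yield y = 0.063. Discount each cash flow and weight by its year:
  t   CF        PV=CF/(1+0.063)^t    t·PV
  1       145.00       136.4064       136.4064
  2       145.00       128.3221       256.6442
  3     2,145.00     1,785.7781     5,357.3344
  Σ                  2,050.5066     5,750.3850
Price P = Σ PV = 2,050.5066.
Macaulay duration = Σ(t·PV) / P = 5,750.3850 / 2,050.5066 = 2.80437 years.

2.804 years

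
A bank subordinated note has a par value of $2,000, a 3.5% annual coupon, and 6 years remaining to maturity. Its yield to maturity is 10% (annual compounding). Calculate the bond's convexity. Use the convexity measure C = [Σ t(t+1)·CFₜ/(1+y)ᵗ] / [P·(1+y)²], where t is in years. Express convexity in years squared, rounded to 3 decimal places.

With y = 0.1:
  t   CF        PV=CF/(1+0.1)^t    t·PV        t(t+1)·PV
  1        70.00        63.6364        63.6364         127.2727
  2        70.00        57.8512       115.7025         347.1074
  3        70.00        52.5920       157.7761         631.1044
  4        70.00        47.8109       191.2438         956.2188
  5        70.00        43.4645       217.3225       1,303.9348
  6     2,070.00     1,168.4610     7,010.7662      49,075.3635
  Σ                  1,433.8161     7,756.4474      52,441.0017
P = 1,433.8161.
Convexity = Σ t(t+1)·PV / [P·(1+y)²] = 52,441.0017 / (1,433.8161 × 1.210000) = 30.22680.

30.227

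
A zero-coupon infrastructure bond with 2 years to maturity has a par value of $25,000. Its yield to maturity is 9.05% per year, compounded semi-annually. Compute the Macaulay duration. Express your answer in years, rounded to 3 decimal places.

2.000 years

A zero-coupon bond has a single cash flow at maturity, so its Macaulay duration equals its maturity: 2 years.
(Equivalently: 4 semi-annual periods ÷ 2 = 2 years.)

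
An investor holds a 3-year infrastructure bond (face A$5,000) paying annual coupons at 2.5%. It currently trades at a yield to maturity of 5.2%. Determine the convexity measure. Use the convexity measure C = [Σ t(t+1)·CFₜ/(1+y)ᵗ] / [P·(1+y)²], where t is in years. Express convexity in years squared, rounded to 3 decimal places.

10.479

With y = 0.052:
  t   CF        PV=CF/(1+0.052)^t    t·PV        t(t+1)·PV
  1       125.00       118.8213       118.8213         237.6426
  2       125.00       112.9480       225.8960         677.6880
  3     5,125.00     4,401.9657    13,205.8970      52,823.5879
  Σ                  4,633.7349    13,550.6143      53,738.9185
P = 4,633.7349.
Convexity = Σ t(t+1)·PV / [P·(1+y)²] = 53,738.9185 / (4,633.7349 × 1.106704) = 10.47915.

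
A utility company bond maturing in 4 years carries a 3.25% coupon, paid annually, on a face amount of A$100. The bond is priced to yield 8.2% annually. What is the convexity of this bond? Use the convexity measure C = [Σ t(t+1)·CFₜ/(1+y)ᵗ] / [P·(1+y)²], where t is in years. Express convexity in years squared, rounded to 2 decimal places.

With y = 0.082:
  t   CF        PV=CF/(1+0.082)^t    t·PV        t(t+1)·PV
  1         3.25         3.0037         3.0037           6.0074
  2         3.25         2.7761         5.5521          16.6564
  3         3.25         2.5657         7.6970          30.7881
  4       103.25        75.3323       301.3291       1,506.6453
  Σ                     83.6777       317.5819       1,560.0971
P = 83.6777.
Convexity = Σ t(t+1)·PV / [P·(1+y)²] = 1,560.0971 / (83.6777 × 1.170724) = 15.92529.

15.93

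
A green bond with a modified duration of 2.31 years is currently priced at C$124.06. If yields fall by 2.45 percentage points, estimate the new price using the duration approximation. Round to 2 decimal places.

Duration approximation: ΔP/P ≈ -D_mod · Δy = -2.31 × (-0.0245) = +0.056595.
New price ≈ 124.06 × (1 + 0.056595) = 131.0811757.

C$131.08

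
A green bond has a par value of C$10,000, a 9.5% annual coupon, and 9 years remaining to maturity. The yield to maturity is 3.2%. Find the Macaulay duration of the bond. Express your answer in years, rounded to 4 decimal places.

6.9239 years

Periodic yield y = 0.032. Discount each cash flow and weight by its year:
  t   CF        PV=CF/(1+0.032)^t    t·PV
  1       950.00       920.5426       920.5426
  2       950.00       891.9987     1,783.9974
  3       950.00       864.3398     2,593.0194
  4       950.00       837.5386     3,350.1543
  5       950.00       811.5684     4,057.8419
  6       950.00       786.4035     4,718.4208
  7       950.00       762.0189     5,334.1321
  8       950.00       738.3904     5,907.1230
  9    10,950.00     8,247.0161    74,223.1451
  Σ                 14,859.8169   102,888.3766
Price P = Σ PV = 14,859.8169.
Macaulay duration = Σ(t·PV) / P = 102,888.3766 / 14,859.8169 = 6.92393 years.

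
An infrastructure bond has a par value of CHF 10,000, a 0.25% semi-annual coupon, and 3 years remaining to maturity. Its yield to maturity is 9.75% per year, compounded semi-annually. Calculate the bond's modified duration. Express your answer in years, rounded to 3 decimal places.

2.850 years

Periodic yield y = 0.04875. First find Macaulay duration:
  t   CF        PV=CF/(1+0.04875)^t    t·PV
  1        12.50        11.9190        11.9190
  2        12.50        11.3649        22.7298
  3        12.50        10.8366        32.5099
  4        12.50        10.3329        41.3316
  5        12.50         9.8526        49.2629
  6    10,012.50     7,525.0725    45,150.4347
  Σ                  7,579.3784    45,308.1879
P = 7,579.3784; Macaulay duration = 45,308.1879 / 7,579.3784 = 5.97782 half-year periods = 2.98891 years.
Modified duration = D_Mac / (1 + y) = 2.98891 / 1.04875 = 2.84998 years.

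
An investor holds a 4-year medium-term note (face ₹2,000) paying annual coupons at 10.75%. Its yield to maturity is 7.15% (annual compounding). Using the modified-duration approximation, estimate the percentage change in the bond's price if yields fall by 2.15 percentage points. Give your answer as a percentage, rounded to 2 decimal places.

Periodic yield y = 0.0715. Modified duration first:
  t   CF        PV=CF/(1+0.0715)^t    t·PV
  1       215.00       200.6533       200.6533
  2       215.00       187.2639       374.5278
  3       215.00       174.7680       524.3040
  4     2,215.00     1,680.3704     6,721.4817
  Σ                  2,243.0556     7,820.9668
P = 2,243.0556; D_Mac = 3.48675 yrs; D_mod = 3.48675/(1+0.0715) = 3.25408 yrs.
ΔP/P ≈ -D_mod · Δy = -3.25408 × (-0.0215) = +0.069963 = +6.9963%.

+7.00%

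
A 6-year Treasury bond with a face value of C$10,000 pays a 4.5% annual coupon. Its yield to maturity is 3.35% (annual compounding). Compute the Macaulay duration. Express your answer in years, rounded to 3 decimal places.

Periodic yield y = 0.0335. Discount each cash flow and weight by its year:
  t   CF        PV=CF/(1+0.0335)^t    t·PV
  1       450.00       435.4136       435.4136
  2       450.00       421.3001       842.6002
  3       450.00       407.6440     1,222.9320
  4       450.00       394.4306     1,577.7224
  5       450.00       381.6455     1,908.2273
  6    10,450.00     8,575.3806    51,452.2836
  Σ                 10,615.8144    57,439.1792
Price P = Σ PV = 10,615.8144.
Macaulay duration = Σ(t·PV) / P = 57,439.1792 / 10,615.8144 = 5.41072 years.

5.411 years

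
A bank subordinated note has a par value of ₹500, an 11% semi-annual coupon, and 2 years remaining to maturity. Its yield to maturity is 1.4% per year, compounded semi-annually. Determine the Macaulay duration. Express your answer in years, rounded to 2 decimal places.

1.86 years

Periodic yield y = 0.007. Discount each cash flow and weight by its period:
  t   CF        PV=CF/(1+0.007)^t    t·PV
  1        27.50        27.3088        27.3088
  2        27.50        27.1190        54.2380
  3        27.50        26.9305        80.7915
  4       527.50       512.9849     2,051.9396
  Σ                    594.3432     2,214.2779
Price P = Σ PV = 594.3432.
Macaulay duration = Σ(t·PV) / P = 2,214.2779 / 594.3432 = 3.72559 half-year periods.
In years: 3.72559 / 2 = 1.86279 years.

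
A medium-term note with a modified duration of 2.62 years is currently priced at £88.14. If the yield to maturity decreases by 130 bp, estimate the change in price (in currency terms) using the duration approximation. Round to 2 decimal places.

Duration approximation: ΔP/P ≈ -D_mod · Δy = -2.62 × (-0.013) = +0.034060.
ΔP ≈ 88.14 × (+0.034060) = +3.0020484.

+£3.00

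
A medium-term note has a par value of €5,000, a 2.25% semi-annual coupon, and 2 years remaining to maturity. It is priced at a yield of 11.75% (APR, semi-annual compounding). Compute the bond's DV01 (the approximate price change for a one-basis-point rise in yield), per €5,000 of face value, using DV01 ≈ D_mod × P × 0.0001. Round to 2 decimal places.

€0.77

Periodic yield y = 0.05875.
  t   CF        PV=CF/(1+0.05875)^t    t·PV
  1        56.25        53.1287        53.1287
  2        56.25        50.1806       100.3612
  3        56.25        47.3961       142.1882
  4     5,056.25     4,023.9710    16,095.8841
  Σ                  4,174.6764    16,391.5622
P = 4,174.6764; D_Mac = 3.92643 half-year periods = 1.96321 yrs; D_mod = 1.85427 yrs.
DV01 ≈ 1.85427 × 4,174.6764 × 0.0001 = 0.774100.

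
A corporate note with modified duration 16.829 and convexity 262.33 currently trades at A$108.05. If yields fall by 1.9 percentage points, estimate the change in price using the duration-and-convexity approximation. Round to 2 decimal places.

+A$39.67

Duration effect: -D_mod·Δy = -16.829 × (-0.019) = +0.319751
Convexity effect: ½·C·(Δy)² = 0.5 × 262.33 × (-0.019)² = +0.047350565
ΔP/P ≈ +0.319751 + 0.047350565 = +0.367101565
ΔP ≈ 108.05 × (+0.367101565) = +39.66532409825.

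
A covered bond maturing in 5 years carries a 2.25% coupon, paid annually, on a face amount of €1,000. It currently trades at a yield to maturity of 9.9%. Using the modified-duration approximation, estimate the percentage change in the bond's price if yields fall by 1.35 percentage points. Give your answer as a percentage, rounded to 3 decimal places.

Periodic yield y = 0.099. Modified duration first:
  t   CF        PV=CF/(1+0.099)^t    t·PV
  1        22.50        20.4732        20.4732
  2        22.50        18.6289        37.2578
  3        22.50        16.9508        50.8523
  4        22.50        15.4238        61.6953
  5     1,022.50       637.7858     3,188.9291
  Σ                    709.2625     3,359.2076
P = 709.2625; D_Mac = 4.73620 yrs; D_mod = 4.73620/(1+0.099) = 4.30955 yrs.
ΔP/P ≈ -D_mod · Δy = -4.30955 × (-0.0135) = +0.058179 = +5.8179%.

+5.818%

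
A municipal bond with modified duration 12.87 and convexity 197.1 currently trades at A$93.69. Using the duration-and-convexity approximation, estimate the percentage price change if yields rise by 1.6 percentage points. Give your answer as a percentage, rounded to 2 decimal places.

-18.07%

Duration effect: -D_mod·Δy = -12.87 × (+0.016) = -0.205920
Convexity effect: ½·C·(Δy)² = 0.5 × 197.1 × (0.016)² = +0.0252288
ΔP/P ≈ -0.205920 + 0.0252288 = -0.1806912
= -18.06912%.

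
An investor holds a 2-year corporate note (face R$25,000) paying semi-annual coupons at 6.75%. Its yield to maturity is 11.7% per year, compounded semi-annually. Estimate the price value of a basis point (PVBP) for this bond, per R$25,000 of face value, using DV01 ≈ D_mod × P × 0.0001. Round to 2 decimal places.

R$4.10

Periodic yield y = 0.0585.
  t   CF        PV=CF/(1+0.0585)^t    t·PV
  1       843.75       797.1186       797.1186
  2       843.75       753.0643     1,506.1286
  3       843.75       711.4448     2,134.3343
  4    25,843.75    20,586.9534    82,347.8137
  Σ                 22,848.5811    86,785.3952
P = 22,848.5811; D_Mac = 3.79828 half-year periods = 1.89914 yrs; D_mod = 1.79418 yrs.
DV01 ≈ 1.79418 × 22,848.5811 × 0.0001 = 4.099452.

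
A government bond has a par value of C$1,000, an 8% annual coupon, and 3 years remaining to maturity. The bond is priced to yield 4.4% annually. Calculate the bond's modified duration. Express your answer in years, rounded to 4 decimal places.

2.6760 years

Periodic yield y = 0.044. First find Macaulay duration:
  t   CF        PV=CF/(1+0.044)^t    t·PV
  1        80.00        76.6284        76.6284
  2        80.00        73.3988       146.7976
  3     1,080.00       949.1225     2,847.3674
  Σ                  1,099.1496     3,070.7934
P = 1,099.1496; Macaulay duration = 3,070.7934 / 1,099.1496 = 2.79379 years.
Modified duration = D_Mac / (1 + y) = 2.79379 / 1.044 = 2.67604 years.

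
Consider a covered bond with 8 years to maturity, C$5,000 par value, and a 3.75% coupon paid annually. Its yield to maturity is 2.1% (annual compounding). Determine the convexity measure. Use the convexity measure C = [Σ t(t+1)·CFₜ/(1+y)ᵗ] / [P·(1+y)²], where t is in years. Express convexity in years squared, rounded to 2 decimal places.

With y = 0.021:
  t   CF        PV=CF/(1+0.021)^t    t·PV        t(t+1)·PV
  1       187.50       183.6435       183.6435         367.2870
  2       187.50       179.8663       359.7326       1,079.1978
  3       187.50       176.1668       528.5004       2,114.0015
  4       187.50       172.5434       690.1735       3,450.8676
  5       187.50       168.9945       844.9725       5,069.8349
  6       187.50       165.5186       993.1116       6,951.7814
  7       187.50       162.1142     1,134.7995       9,078.3956
  8     5,187.50     4,392.9087    35,143.2693     316,289.4234
  Σ                  5,601.7559    39,878.2028     344,400.7892
P = 5,601.7559.
Convexity = Σ t(t+1)·PV / [P·(1+y)²] = 344,400.7892 / (5,601.7559 × 1.042441) = 58.97779.

58.98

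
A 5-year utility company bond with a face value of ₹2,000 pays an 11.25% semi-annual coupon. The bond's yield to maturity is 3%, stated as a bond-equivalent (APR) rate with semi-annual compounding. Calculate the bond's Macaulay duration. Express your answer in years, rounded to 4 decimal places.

Periodic yield y = 0.015. Discount each cash flow and weight by its period:
  t   CF        PV=CF/(1+0.015)^t    t·PV
  1       112.50       110.8374       110.8374
  2       112.50       109.1994       218.3989
  3       112.50       107.5857       322.7570
  4       112.50       105.9957       423.9829
  5       112.50       104.4293       522.1464
  6       112.50       102.8860       617.3160
  7       112.50       101.3655       709.5586
  8       112.50        99.8675       798.9400
  9       112.50        98.3916       885.5246
  10    2,112.50     1,820.2720    18,202.7203
  Σ                  2,760.8302    22,812.1822
Price P = Σ PV = 2,760.8302.
Macaulay duration = Σ(t·PV) / P = 22,812.1822 / 2,760.8302 = 8.26280 half-year periods.
In years: 8.26280 / 2 = 4.13140 years.

4.1314 years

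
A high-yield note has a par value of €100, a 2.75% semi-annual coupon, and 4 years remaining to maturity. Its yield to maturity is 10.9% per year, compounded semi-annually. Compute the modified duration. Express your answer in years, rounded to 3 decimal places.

Periodic yield y = 0.0545. First find Macaulay duration:
  t   CF        PV=CF/(1+0.0545)^t    t·PV
  1        1.375         1.3039         1.3039
  2        1.375         1.2365         2.4731
  3        1.375         1.1726         3.5179
  4        1.375         1.1120         4.4481
  5        1.375         1.0546         5.2728
  6        1.375         1.0001         6.0003
  7        1.375         0.9484         6.6386
  8      101.375        66.3068       530.4546
  Σ                     74.1349       560.1093
P = 74.1349; Macaulay duration = 560.1093 / 74.1349 = 7.55527 half-year periods = 3.77763 years.
Modified duration = D_Mac / (1 + y) = 3.77763 / 1.0545 = 3.58239 years.

3.582 years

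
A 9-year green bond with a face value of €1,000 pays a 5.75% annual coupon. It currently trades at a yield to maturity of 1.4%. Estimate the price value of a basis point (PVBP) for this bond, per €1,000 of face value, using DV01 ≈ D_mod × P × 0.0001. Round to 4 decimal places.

Periodic yield y = 0.014.
  t   CF        PV=CF/(1+0.014)^t    t·PV
  1        57.50        56.7061        56.7061
  2        57.50        55.9232       111.8464
  3        57.50        55.1511       165.4532
  4        57.50        54.3896       217.5585
  5        57.50        53.6387       268.1934
  6        57.50        52.8981       317.3886
  7        57.50        52.1678       365.1743
  8        57.50        51.4475       411.5799
  9     1,057.50       933.1228     8,398.1048
  Σ                  1,365.4448    10,312.0053
P = 1,365.4448; D_Mac = 7.55212 yrs; D_mod = 7.44785 yrs.
DV01 ≈ 7.44785 × 1,365.4448 × 0.0001 = 1.016963.

€1.0170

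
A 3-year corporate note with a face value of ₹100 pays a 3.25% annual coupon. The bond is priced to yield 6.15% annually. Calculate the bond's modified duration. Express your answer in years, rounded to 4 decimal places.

2.7342 years

Periodic yield y = 0.0615. First find Macaulay duration:
  t   CF        PV=CF/(1+0.0615)^t    t·PV
  1         3.25         3.0617         3.0617
  2         3.25         2.8843         5.7686
  3       103.25        86.3237       258.9711
  Σ                     92.2697       267.8015
P = 92.2697; Macaulay duration = 267.8015 / 92.2697 = 2.90238 years.
Modified duration = D_Mac / (1 + y) = 2.90238 / 1.0615 = 2.73422 years.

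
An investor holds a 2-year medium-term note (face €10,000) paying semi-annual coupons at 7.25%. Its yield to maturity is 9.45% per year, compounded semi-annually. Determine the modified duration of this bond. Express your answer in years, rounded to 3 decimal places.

Periodic yield y = 0.04725. First find Macaulay duration:
  t   CF        PV=CF/(1+0.04725)^t    t·PV
  1       362.50       346.1447       346.1447
  2       362.50       330.5273       661.0545
  3       362.50       315.6145       946.8434
  4    10,362.50     8,615.1544    34,460.6178
  Σ                  9,607.4408    36,414.6603
P = 9,607.4408; Macaulay duration = 36,414.6603 / 9,607.4408 = 3.79026 half-year periods = 1.89513 years.
Modified duration = D_Mac / (1 + y) = 1.89513 / 1.04725 = 1.80962 years.

1.810 years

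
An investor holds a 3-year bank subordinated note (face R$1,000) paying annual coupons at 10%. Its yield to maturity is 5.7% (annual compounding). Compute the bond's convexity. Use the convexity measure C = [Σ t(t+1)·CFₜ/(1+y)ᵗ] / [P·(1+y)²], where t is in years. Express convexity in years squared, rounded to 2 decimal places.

With y = 0.057:
  t   CF        PV=CF/(1+0.057)^t    t·PV        t(t+1)·PV
  1       100.00        94.6074        94.6074         189.2148
  2       100.00        89.5056       179.0111         537.0334
  3     1,100.00       931.4675     2,794.4026      11,177.6104
  Σ                  1,115.5805     3,068.0211      11,903.8586
P = 1,115.5805.
Convexity = Σ t(t+1)·PV / [P·(1+y)²] = 11,903.8586 / (1,115.5805 × 1.117249) = 9.55074.

9.55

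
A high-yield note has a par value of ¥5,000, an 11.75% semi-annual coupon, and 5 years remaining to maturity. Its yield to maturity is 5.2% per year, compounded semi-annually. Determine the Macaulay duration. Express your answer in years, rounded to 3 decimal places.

4.062 years

Periodic yield y = 0.026. Discount each cash flow and weight by its period:
  t   CF        PV=CF/(1+0.026)^t    t·PV
  1       293.75       286.3060       286.3060
  2       293.75       279.0507       558.1014
  3       293.75       271.9793       815.9378
  4       293.75       265.0870     1,060.3480
  5       293.75       258.3694     1,291.8470
  6       293.75       251.8220     1,510.9321
  7       293.75       245.4406     1,718.0840
  8       293.75       239.2208     1,913.7666
  9       293.75       233.1587     2,098.4283
  10    5,293.75     4,095.3386    40,953.3865
  Σ                  6,425.7732    52,207.1378
Price P = Σ PV = 6,425.7732.
Macaulay duration = Σ(t·PV) / P = 52,207.1378 / 6,425.7732 = 8.12465 half-year periods.
In years: 8.12465 / 2 = 4.06232 years.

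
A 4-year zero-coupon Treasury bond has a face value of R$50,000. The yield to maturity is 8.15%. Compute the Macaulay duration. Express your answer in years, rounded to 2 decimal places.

A zero-coupon bond has a single cash flow at maturity, so its Macaulay duration equals its maturity: 4 years.

4.00 years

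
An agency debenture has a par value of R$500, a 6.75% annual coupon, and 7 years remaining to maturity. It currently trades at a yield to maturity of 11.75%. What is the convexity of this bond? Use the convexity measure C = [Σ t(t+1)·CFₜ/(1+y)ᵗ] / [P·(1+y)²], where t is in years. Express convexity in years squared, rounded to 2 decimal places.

33.25

With y = 0.1175:
  t   CF        PV=CF/(1+0.1175)^t    t·PV        t(t+1)·PV
  1        33.75        30.2013        30.2013          60.4027
  2        33.75        27.0258        54.0516         162.1549
  3        33.75        24.1842        72.5525         290.2100
  4        33.75        21.6413        86.5653         432.8263
  5        33.75        19.3658        96.8292         580.9749
  6        33.75        17.3296       103.9776         727.8433
  7       533.75       245.2478     1,716.7348      13,733.8782
  Σ                    384.9959     2,160.9123      15,988.2903
P = 384.9959.
Convexity = Σ t(t+1)·PV / [P·(1+y)²] = 15,988.2903 / (384.9959 × 1.248806) = 33.25453.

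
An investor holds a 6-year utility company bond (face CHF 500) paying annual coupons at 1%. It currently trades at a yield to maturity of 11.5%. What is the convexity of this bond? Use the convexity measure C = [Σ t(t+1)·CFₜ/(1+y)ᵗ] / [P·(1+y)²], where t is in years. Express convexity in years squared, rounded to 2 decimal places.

With y = 0.115:
  t   CF        PV=CF/(1+0.115)^t    t·PV        t(t+1)·PV
  1         5.00         4.4843         4.4843           8.9686
  2         5.00         4.0218         8.0436          24.1308
  3         5.00         3.6070        10.8210          43.2839
  4         5.00         3.2350        12.9399          64.6994
  5         5.00         2.9013        14.5066          87.0396
  6       505.00       262.8102     1,576.8610      11,038.0273
  Σ                    281.0596     1,627.6564      11,266.1497
P = 281.0596.
Convexity = Σ t(t+1)·PV / [P·(1+y)²] = 11,266.1497 / (281.0596 × 1.243225) = 32.24240.

32.24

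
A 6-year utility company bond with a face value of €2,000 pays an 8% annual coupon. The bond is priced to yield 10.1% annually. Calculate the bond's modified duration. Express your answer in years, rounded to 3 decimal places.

4.485 years

Periodic yield y = 0.101. First find Macaulay duration:
  t   CF        PV=CF/(1+0.101)^t    t·PV
  1       160.00       145.3224       145.3224
  2       160.00       131.9913       263.9826
  3       160.00       119.8831       359.6494
  4       160.00       108.8857       435.5427
  5       160.00        98.8971       494.4853
  6     2,160.00     1,212.6343     7,275.8056
  Σ                  1,817.6139     8,974.7880
P = 1,817.6139; Macaulay duration = 8,974.7880 / 1,817.6139 = 4.93768 years.
Modified duration = D_Mac / (1 + y) = 4.93768 / 1.101 = 4.48472 years.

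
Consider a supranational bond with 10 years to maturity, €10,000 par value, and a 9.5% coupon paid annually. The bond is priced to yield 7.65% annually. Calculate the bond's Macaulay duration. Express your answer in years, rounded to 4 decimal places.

Periodic yield y = 0.0765. Discount each cash flow and weight by its year:
  t   CF        PV=CF/(1+0.0765)^t    t·PV
  1       950.00       882.4895       882.4895
  2       950.00       819.7766     1,639.5533
  3       950.00       761.5203     2,284.5610
  4       950.00       707.4039     2,829.6157
  5       950.00       657.1332     3,285.6662
  6       950.00       610.4350     3,662.6098
  7       950.00       567.0552     3,969.3867
  8       950.00       526.7582     4,214.0659
  9       950.00       489.3249     4,403.9239
  10   10,950.00     5,239.3062    52,393.0616
  Σ                 11,261.2032    79,564.9336
Price P = Σ PV = 11,261.2032.
Macaulay duration = Σ(t·PV) / P = 79,564.9336 / 11,261.2032 = 7.06540 years.

7.0654 years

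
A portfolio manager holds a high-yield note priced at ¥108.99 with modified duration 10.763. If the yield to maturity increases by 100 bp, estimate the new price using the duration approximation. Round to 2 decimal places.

¥97.26

Duration approximation: ΔP/P ≈ -D_mod · Δy = -10.763 × (+0.01) = -0.107630.
New price ≈ 108.99 × (1 - 0.107630) = 97.2594063.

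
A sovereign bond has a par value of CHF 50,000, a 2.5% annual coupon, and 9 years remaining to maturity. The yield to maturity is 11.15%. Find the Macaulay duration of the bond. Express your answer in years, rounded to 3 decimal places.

Periodic yield y = 0.1115. Discount each cash flow and weight by its year:
  t   CF        PV=CF/(1+0.1115)^t    t·PV
  1     1,250.00     1,124.6064     1,124.6064
  2     1,250.00     1,011.7916     2,023.5832
  3     1,250.00       910.2939     2,730.8816
  4     1,250.00       818.9778     3,275.9113
  5     1,250.00       736.8222     3,684.1108
  6     1,250.00       662.9079     3,977.4475
  7     1,250.00       596.4084     4,174.8587
  8     1,250.00       536.5797     4,292.6380
  9    51,250.00    19,792.8652   178,135.7866
  Σ                 26,191.2531   203,419.8242
Price P = Σ PV = 26,191.2531.
Macaulay duration = Σ(t·PV) / P = 203,419.8242 / 26,191.2531 = 7.76671 years.

7.767 years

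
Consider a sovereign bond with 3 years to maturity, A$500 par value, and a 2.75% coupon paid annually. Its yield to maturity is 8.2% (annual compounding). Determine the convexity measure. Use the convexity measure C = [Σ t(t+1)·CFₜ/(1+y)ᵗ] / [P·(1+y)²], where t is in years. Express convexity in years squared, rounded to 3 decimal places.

With y = 0.082:
  t   CF        PV=CF/(1+0.082)^t    t·PV        t(t+1)·PV
  1        13.75        12.7079        12.7079          25.4159
  2        13.75        11.7449        23.4897          70.4692
  3       513.75       405.5740     1,216.7219       4,866.8874
  Σ                    430.0268     1,252.9195       4,962.7725
P = 430.0268.
Convexity = Σ t(t+1)·PV / [P·(1+y)²] = 4,962.7725 / (430.0268 × 1.170724) = 9.85767.

9.858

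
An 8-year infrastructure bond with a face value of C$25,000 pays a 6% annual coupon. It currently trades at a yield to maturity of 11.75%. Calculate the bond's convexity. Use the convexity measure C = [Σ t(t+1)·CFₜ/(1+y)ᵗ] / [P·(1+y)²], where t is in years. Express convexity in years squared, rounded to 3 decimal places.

41.545

With y = 0.1175:
  t   CF        PV=CF/(1+0.1175)^t    t·PV        t(t+1)·PV
  1     1,500.00     1,342.2819     1,342.2819       2,684.5638
  2     1,500.00     1,201.1471     2,402.2942       7,206.8826
  3     1,500.00     1,074.8520     3,224.5560      12,898.2238
  4     1,500.00       961.8362     3,847.3449      19,236.7246
  5     1,500.00       860.7036     4,303.5178      25,821.1068
  6     1,500.00       770.2045     4,621.2272      32,348.5902
  7     1,500.00       689.2211     4,824.5474      38,596.3791
  8    26,500.00    10,895.9630    87,167.7039     784,509.3354
  Σ                 17,796.2093   111,733.4733     923,301.8064
P = 17,796.2093.
Convexity = Σ t(t+1)·PV / [P·(1+y)²] = 923,301.8064 / (17,796.2093 × 1.248806) = 41.54523.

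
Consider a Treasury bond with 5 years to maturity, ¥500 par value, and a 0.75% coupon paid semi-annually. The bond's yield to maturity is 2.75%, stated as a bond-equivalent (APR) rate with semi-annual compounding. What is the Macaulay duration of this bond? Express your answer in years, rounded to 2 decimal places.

Periodic yield y = 0.01375. Discount each cash flow and weight by its period:
  t   CF        PV=CF/(1+0.01375)^t    t·PV
  1        1.875         1.8496         1.8496
  2        1.875         1.8245         3.6490
  3        1.875         1.7997         5.3992
  4        1.875         1.7753         7.1013
  5        1.875         1.7512         8.7562
  6        1.875         1.7275        10.3650
  7        1.875         1.7041        11.9284
  8        1.875         1.6809        13.4476
  9        1.875         1.6581        14.9233
  10     501.875       437.8112     4,378.1122
  Σ                    453.5822     4,455.5318
Price P = Σ PV = 453.5822.
Macaulay duration = Σ(t·PV) / P = 4,455.5318 / 453.5822 = 9.82299 half-year periods.
In years: 9.82299 / 2 = 4.91149 years.

4.91 years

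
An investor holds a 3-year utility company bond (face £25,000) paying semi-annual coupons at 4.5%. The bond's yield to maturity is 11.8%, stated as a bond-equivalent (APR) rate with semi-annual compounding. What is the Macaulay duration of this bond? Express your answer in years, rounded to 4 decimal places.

Periodic yield y = 0.059. Discount each cash flow and weight by its period:
  t   CF        PV=CF/(1+0.059)^t    t·PV
  1       562.50       531.1615       531.1615
  2       562.50       501.5689     1,003.1378
  3       562.50       473.6250     1,420.8751
  4       562.50       447.2380     1,788.9520
  5       562.50       422.3210     2,111.6052
  6    25,562.50    18,122.8946   108,737.3676
  Σ                 20,498.8090   115,593.0992
Price P = Σ PV = 20,498.8090.
Macaulay duration = Σ(t·PV) / P = 115,593.0992 / 20,498.8090 = 5.63902 half-year periods.
In years: 5.63902 / 2 = 2.81951 years.

2.8195 years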